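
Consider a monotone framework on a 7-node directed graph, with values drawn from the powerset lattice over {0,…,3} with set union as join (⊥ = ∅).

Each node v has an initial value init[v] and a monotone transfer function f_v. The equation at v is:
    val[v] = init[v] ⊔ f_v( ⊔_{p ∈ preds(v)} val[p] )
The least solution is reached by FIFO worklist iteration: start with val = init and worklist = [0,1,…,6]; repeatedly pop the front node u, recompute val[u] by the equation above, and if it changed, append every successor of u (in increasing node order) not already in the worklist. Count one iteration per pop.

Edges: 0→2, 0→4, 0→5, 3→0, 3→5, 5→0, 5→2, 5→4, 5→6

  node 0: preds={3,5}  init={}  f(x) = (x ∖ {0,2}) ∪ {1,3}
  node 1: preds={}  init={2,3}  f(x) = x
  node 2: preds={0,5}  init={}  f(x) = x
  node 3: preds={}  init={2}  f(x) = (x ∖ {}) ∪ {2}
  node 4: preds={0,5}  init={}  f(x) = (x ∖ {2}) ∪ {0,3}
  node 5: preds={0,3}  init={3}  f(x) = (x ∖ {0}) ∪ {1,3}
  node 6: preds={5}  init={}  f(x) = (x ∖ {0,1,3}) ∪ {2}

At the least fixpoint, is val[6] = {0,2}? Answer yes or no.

no

Worklist (10 pops):
  #1 pop 0: in={2,3} → {1,3} (was {}); enqueue []
  #2 pop 1: in={} → {2,3} (no change)
  #3 pop 2: in={1,3} → {1,3} (was {}); enqueue []
  #4 pop 3: in={} → {2} (no change)
  #5 pop 4: in={1,3} → {0,1,3} (was {}); enqueue []
  #6 pop 5: in={1,2,3} → {1,2,3} (was {3}); enqueue [0,2,4]
  #7 pop 6: in={1,2,3} → {2} (was {}); enqueue []
  #8 pop 0: in={1,2,3} → {1,3} (no change)
  #9 pop 2: in={1,2,3} → {1,2,3} (was {1,3}); enqueue []
  #10 pop 4: in={1,2,3} → {0,1,3} (no change)

Fixpoint:
  val[0] = {1,3}
  val[1] = {2,3}
  val[2] = {1,2,3}
  val[3] = {2}
  val[4] = {0,1,3}
  val[5] = {1,2,3}
  val[6] = {2}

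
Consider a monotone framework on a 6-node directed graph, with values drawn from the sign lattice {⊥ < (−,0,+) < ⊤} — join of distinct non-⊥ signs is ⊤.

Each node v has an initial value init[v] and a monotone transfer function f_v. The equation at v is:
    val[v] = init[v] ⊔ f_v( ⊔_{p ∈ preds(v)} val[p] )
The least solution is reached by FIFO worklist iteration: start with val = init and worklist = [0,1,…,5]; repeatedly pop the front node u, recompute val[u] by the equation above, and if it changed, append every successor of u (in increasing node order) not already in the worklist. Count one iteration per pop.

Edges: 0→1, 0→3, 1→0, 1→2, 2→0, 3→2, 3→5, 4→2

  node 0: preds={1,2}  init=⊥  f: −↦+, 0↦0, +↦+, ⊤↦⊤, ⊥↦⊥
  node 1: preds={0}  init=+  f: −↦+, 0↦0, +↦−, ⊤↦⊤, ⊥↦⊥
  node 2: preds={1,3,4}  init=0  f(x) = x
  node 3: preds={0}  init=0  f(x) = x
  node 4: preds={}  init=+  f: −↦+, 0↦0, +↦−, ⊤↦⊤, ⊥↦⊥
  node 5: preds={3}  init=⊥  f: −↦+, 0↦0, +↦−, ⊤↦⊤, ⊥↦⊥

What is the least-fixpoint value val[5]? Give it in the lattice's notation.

⊤

Iteration log — 8 steps:
  step 1. node 0  ⊔preds=⊤  new=⊤  old=⊥  +wl: 
  step 2. node 1  ⊔preds=⊤  new=⊤  old=+  +wl: 0
  step 3. node 2  ⊔preds=⊤  new=⊤  old=0  +wl: 
  step 4. node 3  ⊔preds=⊤  new=⊤  old=0  +wl: 2
  step 5. node 4  ⊔preds=⊥  new=+  stable
  step 6. node 5  ⊔preds=⊤  new=⊤  old=⊥  +wl: 
  step 7. node 0  ⊔preds=⊤  new=⊤  stable
  step 8. node 2  ⊔preds=⊤  new=⊤  stable

Least fixpoint reached:
  node 0: ⊤
  node 1: ⊤
  node 2: ⊤
  node 3: ⊤
  node 4: +
  node 5: ⊤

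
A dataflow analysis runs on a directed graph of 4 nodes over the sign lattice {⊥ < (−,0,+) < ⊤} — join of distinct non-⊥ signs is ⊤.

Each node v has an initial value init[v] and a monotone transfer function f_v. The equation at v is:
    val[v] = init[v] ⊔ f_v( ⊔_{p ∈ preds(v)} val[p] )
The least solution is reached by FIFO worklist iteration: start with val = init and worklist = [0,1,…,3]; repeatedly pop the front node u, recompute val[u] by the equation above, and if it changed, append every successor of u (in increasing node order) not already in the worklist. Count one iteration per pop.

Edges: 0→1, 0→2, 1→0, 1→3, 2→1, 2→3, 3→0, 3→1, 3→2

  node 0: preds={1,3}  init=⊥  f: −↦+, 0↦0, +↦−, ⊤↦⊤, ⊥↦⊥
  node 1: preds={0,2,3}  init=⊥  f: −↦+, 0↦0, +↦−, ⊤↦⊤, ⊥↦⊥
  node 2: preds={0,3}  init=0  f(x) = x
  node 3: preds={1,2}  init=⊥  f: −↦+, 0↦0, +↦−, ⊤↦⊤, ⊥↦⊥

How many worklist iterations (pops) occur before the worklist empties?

Iteration log — 7 steps:
  step 1. node 0  ⊔preds=⊥  new=⊥  stable
  step 2. node 1  ⊔preds=0  new=0  old=⊥  +wl: 0
  step 3. node 2  ⊔preds=⊥  new=0  stable
  step 4. node 3  ⊔preds=0  new=0  old=⊥  +wl: 1,2
  step 5. node 0  ⊔preds=0  new=0  old=⊥  +wl: 
  step 6. node 1  ⊔preds=0  new=0  stable
  step 7. node 2  ⊔preds=0  new=0  stable

Least fixpoint reached:
  node 0: 0
  node 1: 0
  node 2: 0
  node 3: 0

7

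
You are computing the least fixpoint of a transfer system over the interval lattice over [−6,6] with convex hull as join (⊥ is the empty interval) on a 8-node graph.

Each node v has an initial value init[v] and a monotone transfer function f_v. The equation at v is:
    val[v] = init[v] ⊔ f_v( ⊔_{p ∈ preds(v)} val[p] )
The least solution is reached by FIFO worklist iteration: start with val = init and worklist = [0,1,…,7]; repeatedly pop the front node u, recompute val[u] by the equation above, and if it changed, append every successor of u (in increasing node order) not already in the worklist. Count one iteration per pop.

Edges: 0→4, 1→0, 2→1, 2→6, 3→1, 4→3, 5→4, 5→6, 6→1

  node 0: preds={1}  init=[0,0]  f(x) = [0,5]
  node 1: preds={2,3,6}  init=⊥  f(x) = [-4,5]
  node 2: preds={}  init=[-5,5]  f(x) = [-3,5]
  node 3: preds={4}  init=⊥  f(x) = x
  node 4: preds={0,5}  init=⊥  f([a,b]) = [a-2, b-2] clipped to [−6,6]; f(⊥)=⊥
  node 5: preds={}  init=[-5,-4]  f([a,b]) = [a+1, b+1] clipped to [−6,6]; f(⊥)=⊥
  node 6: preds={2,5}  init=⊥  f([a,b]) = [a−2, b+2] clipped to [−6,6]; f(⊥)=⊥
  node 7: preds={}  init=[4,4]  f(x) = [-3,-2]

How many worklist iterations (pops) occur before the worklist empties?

Worklist (11 pops):
  #1 pop 0: in=⊥ → [0,5] (was [0,0]); enqueue []
  #2 pop 1: in=[-5,5] → [-4,5] (was ⊥); enqueue [0]
  #3 pop 2: in=⊥ → [-5,5] (no change)
  #4 pop 3: in=⊥ → ⊥ (no change)
  #5 pop 4: in=[-5,5] → [-6,3] (was ⊥); enqueue [3]
  #6 pop 5: in=⊥ → [-5,-4] (no change)
  #7 pop 6: in=[-5,5] → [-6,6] (was ⊥); enqueue [1]
  #8 pop 7: in=⊥ → [-3,4] (was [4,4]); enqueue []
  #9 pop 0: in=[-4,5] → [0,5] (no change)
  #10 pop 3: in=[-6,3] → [-6,3] (was ⊥); enqueue []
  #11 pop 1: in=[-6,6] → [-4,5] (no change)

Fixpoint:
  val[0] = [0,5]
  val[1] = [-4,5]
  val[2] = [-5,5]
  val[3] = [-6,3]
  val[4] = [-6,3]
  val[5] = [-5,-4]
  val[6] = [-6,6]
  val[7] = [-3,4]

11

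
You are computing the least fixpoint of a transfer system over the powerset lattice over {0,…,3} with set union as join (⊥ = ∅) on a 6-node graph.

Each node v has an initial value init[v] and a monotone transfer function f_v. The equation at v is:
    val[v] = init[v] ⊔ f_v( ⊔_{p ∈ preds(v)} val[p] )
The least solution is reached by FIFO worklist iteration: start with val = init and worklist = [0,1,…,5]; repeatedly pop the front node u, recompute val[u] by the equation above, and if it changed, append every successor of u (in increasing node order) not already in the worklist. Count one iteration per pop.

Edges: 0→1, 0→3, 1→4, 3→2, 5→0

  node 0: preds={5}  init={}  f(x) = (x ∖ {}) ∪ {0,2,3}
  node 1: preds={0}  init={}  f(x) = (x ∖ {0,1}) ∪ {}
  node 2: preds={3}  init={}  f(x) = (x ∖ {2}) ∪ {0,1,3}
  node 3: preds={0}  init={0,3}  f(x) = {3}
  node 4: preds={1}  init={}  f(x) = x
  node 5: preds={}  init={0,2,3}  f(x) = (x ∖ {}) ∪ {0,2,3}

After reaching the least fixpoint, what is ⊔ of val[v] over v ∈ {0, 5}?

{0,2,3}

Trace (6 dequeues):
  [1] u=0 | in {0,2,3} | out {0,2,3} | prev {} | push {}
  [2] u=1 | in {0,2,3} | out {2,3} | prev {} | push {}
  [3] u=2 | in {0,3} | out {0,1,3} | prev {} | push {}
  [4] u=3 | in {0,2,3} | out {0,3} | ==
  [5] u=4 | in {2,3} | out {2,3} | prev {} | push {}
  [6] u=5 | in {} | out {0,2,3} | ==

Converged values:
  [0] {0,2,3}
  [1] {2,3}
  [2] {0,1,3}
  [3] {0,3}
  [4] {2,3}
  [5] {0,2,3}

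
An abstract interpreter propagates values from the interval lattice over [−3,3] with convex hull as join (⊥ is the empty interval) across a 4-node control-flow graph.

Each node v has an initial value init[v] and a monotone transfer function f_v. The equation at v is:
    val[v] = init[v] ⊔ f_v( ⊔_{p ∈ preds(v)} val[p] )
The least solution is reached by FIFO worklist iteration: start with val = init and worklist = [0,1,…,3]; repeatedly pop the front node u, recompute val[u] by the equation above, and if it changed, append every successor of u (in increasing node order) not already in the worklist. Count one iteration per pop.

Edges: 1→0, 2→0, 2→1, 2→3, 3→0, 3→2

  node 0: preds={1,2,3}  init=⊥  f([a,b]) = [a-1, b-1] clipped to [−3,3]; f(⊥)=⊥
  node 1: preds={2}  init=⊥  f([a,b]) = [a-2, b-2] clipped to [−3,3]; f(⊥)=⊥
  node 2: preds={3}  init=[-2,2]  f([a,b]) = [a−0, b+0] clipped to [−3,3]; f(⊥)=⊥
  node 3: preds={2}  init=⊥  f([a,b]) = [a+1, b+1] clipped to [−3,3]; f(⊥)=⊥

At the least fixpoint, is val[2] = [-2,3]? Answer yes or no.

yes

Iteration log — 10 steps:
  step 1. node 0  ⊔preds=[-2,2]  new=[-3,1]  old=⊥  +wl: 
  step 2. node 1  ⊔preds=[-2,2]  new=[-3,0]  old=⊥  +wl: 0
  step 3. node 2  ⊔preds=⊥  new=[-2,2]  stable
  step 4. node 3  ⊔preds=[-2,2]  new=[-1,3]  old=⊥  +wl: 2
  step 5. node 0  ⊔preds=[-3,3]  new=[-3,2]  old=[-3,1]  +wl: 
  step 6. node 2  ⊔preds=[-1,3]  new=[-2,3]  old=[-2,2]  +wl: 0,1,3
  step 7. node 0  ⊔preds=[-3,3]  new=[-3,2]  stable
  step 8. node 1  ⊔preds=[-2,3]  new=[-3,1]  old=[-3,0]  +wl: 0
  step 9. node 3  ⊔preds=[-2,3]  new=[-1,3]  stable
  step 10. node 0  ⊔preds=[-3,3]  new=[-3,2]  stable

Least fixpoint reached:
  node 0: [-3,2]
  node 1: [-3,1]
  node 2: [-2,3]
  node 3: [-1,3]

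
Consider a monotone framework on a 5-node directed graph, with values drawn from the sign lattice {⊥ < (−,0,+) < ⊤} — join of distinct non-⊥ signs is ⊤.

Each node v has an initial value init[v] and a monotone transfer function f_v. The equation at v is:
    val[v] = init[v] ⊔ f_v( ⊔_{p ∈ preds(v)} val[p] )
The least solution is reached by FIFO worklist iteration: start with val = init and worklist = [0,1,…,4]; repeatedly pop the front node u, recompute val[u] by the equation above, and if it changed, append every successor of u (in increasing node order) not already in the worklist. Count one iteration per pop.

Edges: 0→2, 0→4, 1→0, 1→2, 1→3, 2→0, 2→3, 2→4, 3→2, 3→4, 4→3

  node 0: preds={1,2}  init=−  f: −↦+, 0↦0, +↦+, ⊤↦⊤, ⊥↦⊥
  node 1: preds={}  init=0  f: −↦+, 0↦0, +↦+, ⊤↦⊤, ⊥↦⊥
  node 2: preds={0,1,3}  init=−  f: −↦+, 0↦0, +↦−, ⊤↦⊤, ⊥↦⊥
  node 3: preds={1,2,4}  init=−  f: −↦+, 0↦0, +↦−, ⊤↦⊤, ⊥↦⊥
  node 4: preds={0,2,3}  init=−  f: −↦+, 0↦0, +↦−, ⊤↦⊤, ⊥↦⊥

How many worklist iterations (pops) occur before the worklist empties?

8

Trace (8 dequeues):
  [1] u=0 | in ⊤ | out ⊤ | prev − | push {}
  [2] u=1 | in ⊥ | out 0 | ==
  [3] u=2 | in ⊤ | out ⊤ | prev − | push {0}
  [4] u=3 | in ⊤ | out ⊤ | prev − | push {2}
  [5] u=4 | in ⊤ | out ⊤ | prev − | push {3}
  [6] u=0 | in ⊤ | out ⊤ | ==
  [7] u=2 | in ⊤ | out ⊤ | ==
  [8] u=3 | in ⊤ | out ⊤ | ==

Converged values:
  [0] ⊤
  [1] 0
  [2] ⊤
  [3] ⊤
  [4] ⊤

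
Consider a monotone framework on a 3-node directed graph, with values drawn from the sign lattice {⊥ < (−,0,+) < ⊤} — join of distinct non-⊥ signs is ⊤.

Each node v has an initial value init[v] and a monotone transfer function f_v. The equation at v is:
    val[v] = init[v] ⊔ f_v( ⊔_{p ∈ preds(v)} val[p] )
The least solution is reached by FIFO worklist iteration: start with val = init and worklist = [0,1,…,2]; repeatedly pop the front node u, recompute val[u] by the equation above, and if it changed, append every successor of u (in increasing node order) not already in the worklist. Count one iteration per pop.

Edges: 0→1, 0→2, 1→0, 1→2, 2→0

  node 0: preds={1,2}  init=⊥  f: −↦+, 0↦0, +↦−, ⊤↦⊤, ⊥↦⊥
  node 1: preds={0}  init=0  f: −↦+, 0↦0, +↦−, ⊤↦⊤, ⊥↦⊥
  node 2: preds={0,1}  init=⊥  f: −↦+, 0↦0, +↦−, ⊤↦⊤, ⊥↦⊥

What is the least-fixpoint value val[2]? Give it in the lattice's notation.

Trace (4 dequeues):
  [1] u=0 | in 0 | out 0 | prev ⊥ | push {}
  [2] u=1 | in 0 | out 0 | ==
  [3] u=2 | in 0 | out 0 | prev ⊥ | push {0}
  [4] u=0 | in 0 | out 0 | ==

Converged values:
  [0] 0
  [1] 0
  [2] 0

0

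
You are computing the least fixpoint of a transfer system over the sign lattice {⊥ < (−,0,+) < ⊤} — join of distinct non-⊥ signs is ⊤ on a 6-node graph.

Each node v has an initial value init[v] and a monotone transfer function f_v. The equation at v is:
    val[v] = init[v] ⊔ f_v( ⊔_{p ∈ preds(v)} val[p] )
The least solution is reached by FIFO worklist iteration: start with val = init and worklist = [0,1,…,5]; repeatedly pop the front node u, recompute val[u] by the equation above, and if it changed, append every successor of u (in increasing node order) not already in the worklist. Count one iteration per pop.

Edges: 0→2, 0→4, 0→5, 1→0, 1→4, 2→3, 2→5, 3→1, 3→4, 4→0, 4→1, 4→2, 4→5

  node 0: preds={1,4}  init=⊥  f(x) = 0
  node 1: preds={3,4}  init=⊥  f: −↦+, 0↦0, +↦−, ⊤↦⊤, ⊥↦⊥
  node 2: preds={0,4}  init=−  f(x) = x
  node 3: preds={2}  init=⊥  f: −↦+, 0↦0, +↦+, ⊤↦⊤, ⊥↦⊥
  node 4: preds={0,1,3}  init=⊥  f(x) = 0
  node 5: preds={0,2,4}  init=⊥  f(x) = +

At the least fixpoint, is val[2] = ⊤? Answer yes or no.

yes

Trace (10 dequeues):
  [1] u=0 | in ⊥ | out 0 | prev ⊥ | push {}
  [2] u=1 | in ⊥ | out ⊥ | ==
  [3] u=2 | in 0 | out ⊤ | prev − | push {}
  [4] u=3 | in ⊤ | out ⊤ | prev ⊥ | push {1}
  [5] u=4 | in ⊤ | out 0 | prev ⊥ | push {0,2}
  [6] u=5 | in ⊤ | out + | prev ⊥ | push {}
  [7] u=1 | in ⊤ | out ⊤ | prev ⊥ | push {4}
  [8] u=0 | in ⊤ | out 0 | ==
  [9] u=2 | in 0 | out ⊤ | ==
  [10] u=4 | in ⊤ | out 0 | ==

Converged values:
  [0] 0
  [1] ⊤
  [2] ⊤
  [3] ⊤
  [4] 0
  [5] +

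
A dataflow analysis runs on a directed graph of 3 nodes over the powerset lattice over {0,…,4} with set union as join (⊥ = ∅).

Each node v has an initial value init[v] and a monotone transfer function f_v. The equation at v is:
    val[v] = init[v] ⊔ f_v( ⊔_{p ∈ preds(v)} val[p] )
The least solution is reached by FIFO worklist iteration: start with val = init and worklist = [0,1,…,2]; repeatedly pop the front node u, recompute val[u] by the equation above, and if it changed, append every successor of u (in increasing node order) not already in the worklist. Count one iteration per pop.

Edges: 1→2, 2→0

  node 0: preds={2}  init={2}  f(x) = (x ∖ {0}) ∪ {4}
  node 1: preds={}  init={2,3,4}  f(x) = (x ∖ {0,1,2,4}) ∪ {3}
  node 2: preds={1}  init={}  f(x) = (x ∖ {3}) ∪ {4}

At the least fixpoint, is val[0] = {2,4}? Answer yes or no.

Worklist (4 pops):
  #1 pop 0: in={} → {2,4} (was {2}); enqueue []
  #2 pop 1: in={} → {2,3,4} (no change)
  #3 pop 2: in={2,3,4} → {2,4} (was {}); enqueue [0]
  #4 pop 0: in={2,4} → {2,4} (no change)

Fixpoint:
  val[0] = {2,4}
  val[1] = {2,3,4}
  val[2] = {2,4}

yes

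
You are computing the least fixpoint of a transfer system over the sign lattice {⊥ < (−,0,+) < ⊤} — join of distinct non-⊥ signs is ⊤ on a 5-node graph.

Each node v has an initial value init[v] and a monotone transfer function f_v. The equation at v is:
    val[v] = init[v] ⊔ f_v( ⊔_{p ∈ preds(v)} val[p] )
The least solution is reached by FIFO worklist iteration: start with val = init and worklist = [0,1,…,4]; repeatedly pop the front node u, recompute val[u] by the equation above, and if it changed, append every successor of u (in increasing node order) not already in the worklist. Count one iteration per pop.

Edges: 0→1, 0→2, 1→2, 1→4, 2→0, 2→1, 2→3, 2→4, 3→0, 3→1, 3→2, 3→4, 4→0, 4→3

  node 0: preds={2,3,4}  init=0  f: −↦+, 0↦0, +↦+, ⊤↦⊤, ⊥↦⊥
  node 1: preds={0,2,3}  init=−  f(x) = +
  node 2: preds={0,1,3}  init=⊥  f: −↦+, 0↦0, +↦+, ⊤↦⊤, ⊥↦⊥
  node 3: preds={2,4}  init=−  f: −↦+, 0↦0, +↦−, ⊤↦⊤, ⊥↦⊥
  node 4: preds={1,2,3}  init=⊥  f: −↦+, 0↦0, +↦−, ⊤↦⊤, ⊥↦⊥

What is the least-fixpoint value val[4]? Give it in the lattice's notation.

⊤

Trace (9 dequeues):
  [1] u=0 | in − | out ⊤ | prev 0 | push {}
  [2] u=1 | in ⊤ | out ⊤ | prev − | push {}
  [3] u=2 | in ⊤ | out ⊤ | prev ⊥ | push {0,1}
  [4] u=3 | in ⊤ | out ⊤ | prev − | push {2}
  [5] u=4 | in ⊤ | out ⊤ | prev ⊥ | push {3}
  [6] u=0 | in ⊤ | out ⊤ | ==
  [7] u=1 | in ⊤ | out ⊤ | ==
  [8] u=2 | in ⊤ | out ⊤ | ==
  [9] u=3 | in ⊤ | out ⊤ | ==

Converged values:
  [0] ⊤
  [1] ⊤
  [2] ⊤
  [3] ⊤
  [4] ⊤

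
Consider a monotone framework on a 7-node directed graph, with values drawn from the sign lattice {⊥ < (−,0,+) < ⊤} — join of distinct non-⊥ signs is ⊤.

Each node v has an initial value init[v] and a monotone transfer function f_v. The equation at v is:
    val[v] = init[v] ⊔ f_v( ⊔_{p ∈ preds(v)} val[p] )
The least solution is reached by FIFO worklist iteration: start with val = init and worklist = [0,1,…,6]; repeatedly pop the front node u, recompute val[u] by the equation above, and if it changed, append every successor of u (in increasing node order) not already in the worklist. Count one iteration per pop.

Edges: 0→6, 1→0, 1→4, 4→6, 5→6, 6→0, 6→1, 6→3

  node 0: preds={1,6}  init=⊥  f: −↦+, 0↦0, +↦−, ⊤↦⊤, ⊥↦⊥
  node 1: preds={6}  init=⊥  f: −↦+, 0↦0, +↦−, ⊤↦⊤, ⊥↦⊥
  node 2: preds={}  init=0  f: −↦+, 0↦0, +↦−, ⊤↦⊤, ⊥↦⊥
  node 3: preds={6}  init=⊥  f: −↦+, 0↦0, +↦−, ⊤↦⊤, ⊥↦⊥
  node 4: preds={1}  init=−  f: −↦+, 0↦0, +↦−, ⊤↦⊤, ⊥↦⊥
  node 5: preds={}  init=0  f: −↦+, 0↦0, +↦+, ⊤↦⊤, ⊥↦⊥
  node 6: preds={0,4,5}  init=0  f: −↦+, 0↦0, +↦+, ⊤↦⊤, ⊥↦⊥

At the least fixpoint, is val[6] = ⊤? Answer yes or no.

Iteration log — 13 steps:
  step 1. node 0  ⊔preds=0  new=0  old=⊥  +wl: 
  step 2. node 1  ⊔preds=0  new=0  old=⊥  +wl: 0
  step 3. node 2  ⊔preds=⊥  new=0  stable
  step 4. node 3  ⊔preds=0  new=0  old=⊥  +wl: 
  step 5. node 4  ⊔preds=0  new=⊤  old=−  +wl: 
  step 6. node 5  ⊔preds=⊥  new=0  stable
  step 7. node 6  ⊔preds=⊤  new=⊤  old=0  +wl: 1,3
  step 8. node 0  ⊔preds=⊤  new=⊤  old=0  +wl: 6
  step 9. node 1  ⊔preds=⊤  new=⊤  old=0  +wl: 0,4
  step 10. node 3  ⊔preds=⊤  new=⊤  old=0  +wl: 
  step 11. node 6  ⊔preds=⊤  new=⊤  stable
  step 12. node 0  ⊔preds=⊤  new=⊤  stable
  step 13. node 4  ⊔preds=⊤  new=⊤  stable

Least fixpoint reached:
  node 0: ⊤
  node 1: ⊤
  node 2: 0
  node 3: ⊤
  node 4: ⊤
  node 5: 0
  node 6: ⊤

yes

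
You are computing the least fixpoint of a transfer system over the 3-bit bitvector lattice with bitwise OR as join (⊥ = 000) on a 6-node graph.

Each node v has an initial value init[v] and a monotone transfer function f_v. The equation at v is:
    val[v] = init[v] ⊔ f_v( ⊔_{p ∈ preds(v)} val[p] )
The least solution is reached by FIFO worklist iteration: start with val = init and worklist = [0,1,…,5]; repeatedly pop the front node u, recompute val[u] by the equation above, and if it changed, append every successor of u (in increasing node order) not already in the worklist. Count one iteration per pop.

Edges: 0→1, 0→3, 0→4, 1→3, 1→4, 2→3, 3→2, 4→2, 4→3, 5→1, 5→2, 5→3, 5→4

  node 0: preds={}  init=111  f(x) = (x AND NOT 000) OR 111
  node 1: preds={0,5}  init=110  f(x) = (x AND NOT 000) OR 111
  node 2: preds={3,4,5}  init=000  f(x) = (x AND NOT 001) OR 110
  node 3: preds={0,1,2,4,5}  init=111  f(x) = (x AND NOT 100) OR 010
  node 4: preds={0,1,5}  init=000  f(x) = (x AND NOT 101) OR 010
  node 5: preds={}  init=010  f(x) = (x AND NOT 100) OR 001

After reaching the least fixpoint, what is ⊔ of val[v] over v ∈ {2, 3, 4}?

Worklist (10 pops):
  #1 pop 0: in=000 → 111 (no change)
  #2 pop 1: in=111 → 111 (was 110); enqueue []
  #3 pop 2: in=111 → 110 (was 000); enqueue []
  #4 pop 3: in=111 → 111 (no change)
  #5 pop 4: in=111 → 010 (was 000); enqueue [2,3]
  #6 pop 5: in=000 → 011 (was 010); enqueue [1,4]
  #7 pop 2: in=111 → 110 (no change)
  #8 pop 3: in=111 → 111 (no change)
  #9 pop 1: in=111 → 111 (no change)
  #10 pop 4: in=111 → 010 (no change)

Fixpoint:
  val[0] = 111
  val[1] = 111
  val[2] = 110
  val[3] = 111
  val[4] = 010
  val[5] = 011

111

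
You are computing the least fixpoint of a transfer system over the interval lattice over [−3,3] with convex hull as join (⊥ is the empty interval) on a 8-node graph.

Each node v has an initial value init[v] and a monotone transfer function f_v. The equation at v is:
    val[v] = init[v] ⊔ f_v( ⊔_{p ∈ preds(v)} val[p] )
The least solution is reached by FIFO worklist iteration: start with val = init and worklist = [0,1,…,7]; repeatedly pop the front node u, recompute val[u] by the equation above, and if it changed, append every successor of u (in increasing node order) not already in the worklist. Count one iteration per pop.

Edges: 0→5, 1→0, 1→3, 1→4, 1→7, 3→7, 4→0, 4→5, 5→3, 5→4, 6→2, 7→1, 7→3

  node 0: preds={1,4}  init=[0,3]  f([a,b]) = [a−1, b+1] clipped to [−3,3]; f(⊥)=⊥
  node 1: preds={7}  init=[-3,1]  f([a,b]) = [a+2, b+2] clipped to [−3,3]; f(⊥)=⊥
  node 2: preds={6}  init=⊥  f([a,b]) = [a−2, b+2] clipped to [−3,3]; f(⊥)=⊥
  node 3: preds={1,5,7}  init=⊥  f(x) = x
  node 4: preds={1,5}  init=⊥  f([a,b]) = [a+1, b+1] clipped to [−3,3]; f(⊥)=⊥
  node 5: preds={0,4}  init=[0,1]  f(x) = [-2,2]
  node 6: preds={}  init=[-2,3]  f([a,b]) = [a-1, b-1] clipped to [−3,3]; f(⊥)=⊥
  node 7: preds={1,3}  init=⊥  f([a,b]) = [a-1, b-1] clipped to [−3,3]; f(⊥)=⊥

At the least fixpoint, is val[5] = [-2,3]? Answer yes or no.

Iteration log — 24 steps:
  step 1. node 0  ⊔preds=[-3,1]  new=[-3,3]  old=[0,3]  +wl: 
  step 2. node 1  ⊔preds=⊥  new=[-3,1]  stable
  step 3. node 2  ⊔preds=[-2,3]  new=[-3,3]  old=⊥  +wl: 
  step 4. node 3  ⊔preds=[-3,1]  new=[-3,1]  old=⊥  +wl: 
  step 5. node 4  ⊔preds=[-3,1]  new=[-2,2]  old=⊥  +wl: 0
  step 6. node 5  ⊔preds=[-3,3]  new=[-2,2]  old=[0,1]  +wl: 3,4
  step 7. node 6  ⊔preds=⊥  new=[-2,3]  stable
  step 8. node 7  ⊔preds=[-3,1]  new=[-3,0]  old=⊥  +wl: 1
  step 9. node 0  ⊔preds=[-3,2]  new=[-3,3]  stable
  step 10. node 3  ⊔preds=[-3,2]  new=[-3,2]  old=[-3,1]  +wl: 7
  step 11. node 4  ⊔preds=[-3,2]  new=[-2,3]  old=[-2,2]  +wl: 0,5
  step 12. node 1  ⊔preds=[-3,0]  new=[-3,2]  old=[-3,1]  +wl: 3,4
  step 13. node 7  ⊔preds=[-3,2]  new=[-3,1]  old=[-3,0]  +wl: 1
  step 14. node 0  ⊔preds=[-3,3]  new=[-3,3]  stable
  step 15. node 5  ⊔preds=[-3,3]  new=[-2,2]  stable
  step 16. node 3  ⊔preds=[-3,2]  new=[-3,2]  stable
  step 17. node 4  ⊔preds=[-3,2]  new=[-2,3]  stable
  step 18. node 1  ⊔preds=[-3,1]  new=[-3,3]  old=[-3,2]  +wl: 0,3,4,7
  step 19. node 0  ⊔preds=[-3,3]  new=[-3,3]  stable
  step 20. node 3  ⊔preds=[-3,3]  new=[-3,3]  old=[-3,2]  +wl: 
  step 21. node 4  ⊔preds=[-3,3]  new=[-2,3]  stable
  step 22. node 7  ⊔preds=[-3,3]  new=[-3,2]  old=[-3,1]  +wl: 1,3
  step 23. node 1  ⊔preds=[-3,2]  new=[-3,3]  stable
  step 24. node 3  ⊔preds=[-3,3]  new=[-3,3]  stable

Least fixpoint reached:
  node 0: [-3,3]
  node 1: [-3,3]
  node 2: [-3,3]
  node 3: [-3,3]
  node 4: [-2,3]
  node 5: [-2,2]
  node 6: [-2,3]
  node 7: [-3,2]

no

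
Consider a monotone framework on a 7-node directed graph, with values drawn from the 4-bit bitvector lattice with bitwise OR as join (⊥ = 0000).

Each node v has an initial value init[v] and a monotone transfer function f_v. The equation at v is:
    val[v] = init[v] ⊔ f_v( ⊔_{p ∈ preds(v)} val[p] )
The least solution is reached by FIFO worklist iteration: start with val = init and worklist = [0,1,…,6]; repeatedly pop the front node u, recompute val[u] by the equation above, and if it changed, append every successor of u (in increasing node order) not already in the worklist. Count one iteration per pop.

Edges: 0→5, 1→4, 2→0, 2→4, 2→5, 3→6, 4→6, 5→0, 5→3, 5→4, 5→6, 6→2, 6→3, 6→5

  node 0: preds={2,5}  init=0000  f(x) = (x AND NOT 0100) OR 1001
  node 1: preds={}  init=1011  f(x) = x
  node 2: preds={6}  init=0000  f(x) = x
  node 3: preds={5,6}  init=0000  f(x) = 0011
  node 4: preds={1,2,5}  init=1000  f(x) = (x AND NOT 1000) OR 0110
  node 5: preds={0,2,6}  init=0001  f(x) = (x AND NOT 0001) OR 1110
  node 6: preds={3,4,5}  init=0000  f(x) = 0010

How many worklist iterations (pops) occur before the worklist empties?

Iteration log — 14 steps:
  step 1. node 0  ⊔preds=0001  new=1001  old=0000  +wl: 
  step 2. node 1  ⊔preds=0000  new=1011  stable
  step 3. node 2  ⊔preds=0000  new=0000  stable
  step 4. node 3  ⊔preds=0001  new=0011  old=0000  +wl: 
  step 5. node 4  ⊔preds=1011  new=1111  old=1000  +wl: 
  step 6. node 5  ⊔preds=1001  new=1111  old=0001  +wl: 0,3,4
  step 7. node 6  ⊔preds=1111  new=0010  old=0000  +wl: 2,5
  step 8. node 0  ⊔preds=1111  new=1011  old=1001  +wl: 
  step 9. node 3  ⊔preds=1111  new=0011  stable
  step 10. node 4  ⊔preds=1111  new=1111  stable
  step 11. node 2  ⊔preds=0010  new=0010  old=0000  +wl: 0,4
  step 12. node 5  ⊔preds=1011  new=1111  stable
  step 13. node 0  ⊔preds=1111  new=1011  stable
  step 14. node 4  ⊔preds=1111  new=1111  stable

Least fixpoint reached:
  node 0: 1011
  node 1: 1011
  node 2: 0010
  node 3: 0011
  node 4: 1111
  node 5: 1111
  node 6: 0010

14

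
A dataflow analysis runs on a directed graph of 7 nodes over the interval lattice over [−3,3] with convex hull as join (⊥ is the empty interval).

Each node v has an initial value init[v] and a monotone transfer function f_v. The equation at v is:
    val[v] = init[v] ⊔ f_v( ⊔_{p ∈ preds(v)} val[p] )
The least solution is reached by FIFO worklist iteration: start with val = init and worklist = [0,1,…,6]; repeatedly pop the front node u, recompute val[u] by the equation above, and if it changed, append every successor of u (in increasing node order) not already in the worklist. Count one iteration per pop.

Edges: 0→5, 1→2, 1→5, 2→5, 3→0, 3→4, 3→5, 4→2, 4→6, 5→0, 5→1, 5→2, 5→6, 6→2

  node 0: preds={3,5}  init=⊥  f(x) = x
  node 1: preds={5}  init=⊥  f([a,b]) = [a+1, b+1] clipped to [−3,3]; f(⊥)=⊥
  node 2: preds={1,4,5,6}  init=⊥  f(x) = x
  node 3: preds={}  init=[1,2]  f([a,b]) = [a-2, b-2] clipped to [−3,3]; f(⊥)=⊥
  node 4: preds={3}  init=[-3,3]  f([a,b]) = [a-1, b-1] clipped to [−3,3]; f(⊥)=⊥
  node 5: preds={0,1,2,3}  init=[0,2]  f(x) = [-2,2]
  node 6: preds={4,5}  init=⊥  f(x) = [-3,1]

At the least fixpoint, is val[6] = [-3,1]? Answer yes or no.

yes

Trace (11 dequeues):
  [1] u=0 | in [0,2] | out [0,2] | prev ⊥ | push {}
  [2] u=1 | in [0,2] | out [1,3] | prev ⊥ | push {}
  [3] u=2 | in [-3,3] | out [-3,3] | prev ⊥ | push {}
  [4] u=3 | in ⊥ | out [1,2] | ==
  [5] u=4 | in [1,2] | out [-3,3] | ==
  [6] u=5 | in [-3,3] | out [-2,2] | prev [0,2] | push {0,1,2}
  [7] u=6 | in [-3,3] | out [-3,1] | prev ⊥ | push {}
  [8] u=0 | in [-2,2] | out [-2,2] | prev [0,2] | push {5}
  [9] u=1 | in [-2,2] | out [-1,3] | prev [1,3] | push {}
  [10] u=2 | in [-3,3] | out [-3,3] | ==
  [11] u=5 | in [-3,3] | out [-2,2] | ==

Converged values:
  [0] [-2,2]
  [1] [-1,3]
  [2] [-3,3]
  [3] [1,2]
  [4] [-3,3]
  [5] [-2,2]
  [6] [-3,1]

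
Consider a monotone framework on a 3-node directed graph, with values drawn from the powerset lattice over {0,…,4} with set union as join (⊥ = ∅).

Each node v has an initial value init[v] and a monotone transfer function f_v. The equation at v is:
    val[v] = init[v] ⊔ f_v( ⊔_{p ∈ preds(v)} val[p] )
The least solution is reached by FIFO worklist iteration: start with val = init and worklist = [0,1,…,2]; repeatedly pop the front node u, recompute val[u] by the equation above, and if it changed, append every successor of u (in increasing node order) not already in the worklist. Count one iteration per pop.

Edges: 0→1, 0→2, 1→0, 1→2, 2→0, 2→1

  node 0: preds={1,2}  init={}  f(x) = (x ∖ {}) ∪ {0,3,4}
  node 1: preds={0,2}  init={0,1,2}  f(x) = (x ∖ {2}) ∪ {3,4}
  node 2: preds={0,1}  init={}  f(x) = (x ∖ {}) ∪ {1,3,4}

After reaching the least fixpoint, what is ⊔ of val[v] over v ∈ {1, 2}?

{0,1,2,3,4}

Worklist (5 pops):
  #1 pop 0: in={0,1,2} → {0,1,2,3,4} (was {}); enqueue []
  #2 pop 1: in={0,1,2,3,4} → {0,1,2,3,4} (was {0,1,2}); enqueue [0]
  #3 pop 2: in={0,1,2,3,4} → {0,1,2,3,4} (was {}); enqueue [1]
  #4 pop 0: in={0,1,2,3,4} → {0,1,2,3,4} (no change)
  #5 pop 1: in={0,1,2,3,4} → {0,1,2,3,4} (no change)

Fixpoint:
  val[0] = {0,1,2,3,4}
  val[1] = {0,1,2,3,4}
  val[2] = {0,1,2,3,4}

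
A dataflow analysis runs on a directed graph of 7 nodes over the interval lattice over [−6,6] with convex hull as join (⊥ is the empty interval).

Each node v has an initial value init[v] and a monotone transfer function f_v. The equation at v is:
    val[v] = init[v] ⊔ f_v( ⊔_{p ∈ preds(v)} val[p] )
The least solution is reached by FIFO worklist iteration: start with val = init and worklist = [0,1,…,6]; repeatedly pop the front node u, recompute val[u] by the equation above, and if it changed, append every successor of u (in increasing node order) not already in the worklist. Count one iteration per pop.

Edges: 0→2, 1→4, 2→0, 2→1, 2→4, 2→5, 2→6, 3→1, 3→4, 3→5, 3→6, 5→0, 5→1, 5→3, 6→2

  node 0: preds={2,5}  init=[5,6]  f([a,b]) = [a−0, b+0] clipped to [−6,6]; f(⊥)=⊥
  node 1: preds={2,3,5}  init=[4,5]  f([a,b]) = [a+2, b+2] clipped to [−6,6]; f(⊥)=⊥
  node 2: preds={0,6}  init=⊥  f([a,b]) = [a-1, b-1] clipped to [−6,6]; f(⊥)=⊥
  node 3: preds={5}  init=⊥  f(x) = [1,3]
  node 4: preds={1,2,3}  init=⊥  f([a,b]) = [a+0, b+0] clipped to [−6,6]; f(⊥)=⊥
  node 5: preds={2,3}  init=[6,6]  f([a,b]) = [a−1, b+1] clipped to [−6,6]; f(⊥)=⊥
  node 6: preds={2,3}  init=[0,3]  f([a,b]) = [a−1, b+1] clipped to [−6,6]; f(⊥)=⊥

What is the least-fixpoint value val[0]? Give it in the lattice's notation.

[-6,6]

Trace (32 dequeues):
  [1] u=0 | in [6,6] | out [5,6] | ==
  [2] u=1 | in [6,6] | out [4,6] | prev [4,5] | push {}
  [3] u=2 | in [0,6] | out [-1,5] | prev ⊥ | push {0,1}
  [4] u=3 | in [6,6] | out [1,3] | prev ⊥ | push {}
  [5] u=4 | in [-1,6] | out [-1,6] | prev ⊥ | push {}
  [6] u=5 | in [-1,5] | out [-2,6] | prev [6,6] | push {3}
  [7] u=6 | in [-1,5] | out [-2,6] | prev [0,3] | push {2}
  [8] u=0 | in [-2,6] | out [-2,6] | prev [5,6] | push {}
  [9] u=1 | in [-2,6] | out [0,6] | prev [4,6] | push {4}
  [10] u=3 | in [-2,6] | out [1,3] | ==
  [11] u=2 | in [-2,6] | out [-3,5] | prev [-1,5] | push {0,1,5,6}
  [12] u=4 | in [-3,6] | out [-3,6] | prev [-1,6] | push {}
  [13] u=0 | in [-3,6] | out [-3,6] | prev [-2,6] | push {2}
  [14] u=1 | in [-3,6] | out [-1,6] | prev [0,6] | push {4}
  [15] u=5 | in [-3,5] | out [-4,6] | prev [-2,6] | push {0,1,3}
  [16] u=6 | in [-3,5] | out [-4,6] | prev [-2,6] | push {}
  [17] u=2 | in [-4,6] | out [-5,5] | prev [-3,5] | push {5,6}
  [18] u=4 | in [-5,6] | out [-5,6] | prev [-3,6] | push {}
  [19] u=0 | in [-5,6] | out [-5,6] | prev [-3,6] | push {2}
  [20] u=1 | in [-5,6] | out [-3,6] | prev [-1,6] | push {4}
  [21] u=3 | in [-4,6] | out [1,3] | ==
  [22] u=5 | in [-5,5] | out [-6,6] | prev [-4,6] | push {0,1,3}
  [23] u=6 | in [-5,5] | out [-6,6] | prev [-4,6] | push {}
  [24] u=2 | in [-6,6] | out [-6,5] | prev [-5,5] | push {5,6}
  [25] u=4 | in [-6,6] | out [-6,6] | prev [-5,6] | push {}
  [26] u=0 | in [-6,6] | out [-6,6] | prev [-5,6] | push {2}
  [27] u=1 | in [-6,6] | out [-4,6] | prev [-3,6] | push {4}
  [28] u=3 | in [-6,6] | out [1,3] | ==
  [29] u=5 | in [-6,5] | out [-6,6] | ==
  [30] u=6 | in [-6,5] | out [-6,6] | ==
  [31] u=2 | in [-6,6] | out [-6,5] | ==
  [32] u=4 | in [-6,6] | out [-6,6] | ==

Converged values:
  [0] [-6,6]
  [1] [-4,6]
  [2] [-6,5]
  [3] [1,3]
  [4] [-6,6]
  [5] [-6,6]
  [6] [-6,6]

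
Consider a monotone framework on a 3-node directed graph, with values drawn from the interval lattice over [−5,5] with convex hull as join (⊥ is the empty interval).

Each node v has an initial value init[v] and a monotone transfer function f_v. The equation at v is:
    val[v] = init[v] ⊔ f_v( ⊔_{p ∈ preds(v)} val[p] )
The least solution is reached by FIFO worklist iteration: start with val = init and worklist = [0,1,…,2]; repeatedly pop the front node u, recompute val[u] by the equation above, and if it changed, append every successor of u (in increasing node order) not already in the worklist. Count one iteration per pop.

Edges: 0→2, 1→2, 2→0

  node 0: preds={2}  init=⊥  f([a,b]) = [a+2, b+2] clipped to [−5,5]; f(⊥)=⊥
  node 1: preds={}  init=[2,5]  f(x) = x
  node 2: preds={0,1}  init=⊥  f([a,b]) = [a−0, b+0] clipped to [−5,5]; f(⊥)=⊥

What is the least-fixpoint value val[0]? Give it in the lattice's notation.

Trace (5 dequeues):
  [1] u=0 | in ⊥ | out ⊥ | ==
  [2] u=1 | in ⊥ | out [2,5] | ==
  [3] u=2 | in [2,5] | out [2,5] | prev ⊥ | push {0}
  [4] u=0 | in [2,5] | out [4,5] | prev ⊥ | push {2}
  [5] u=2 | in [2,5] | out [2,5] | ==

Converged values:
  [0] [4,5]
  [1] [2,5]
  [2] [2,5]

[4,5]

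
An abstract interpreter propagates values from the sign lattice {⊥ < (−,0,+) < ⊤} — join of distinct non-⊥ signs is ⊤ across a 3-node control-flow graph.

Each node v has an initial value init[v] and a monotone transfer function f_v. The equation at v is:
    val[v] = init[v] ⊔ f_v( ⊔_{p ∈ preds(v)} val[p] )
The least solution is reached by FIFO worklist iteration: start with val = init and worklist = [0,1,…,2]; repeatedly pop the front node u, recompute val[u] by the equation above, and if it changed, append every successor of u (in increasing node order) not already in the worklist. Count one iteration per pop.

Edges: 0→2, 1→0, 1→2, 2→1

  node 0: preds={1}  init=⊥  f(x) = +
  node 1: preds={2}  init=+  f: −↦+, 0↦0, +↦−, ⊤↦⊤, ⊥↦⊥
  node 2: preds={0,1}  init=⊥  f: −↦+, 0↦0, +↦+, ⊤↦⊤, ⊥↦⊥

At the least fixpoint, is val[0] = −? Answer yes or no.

no

Worklist (7 pops):
  #1 pop 0: in=+ → + (was ⊥); enqueue []
  #2 pop 1: in=⊥ → + (no change)
  #3 pop 2: in=+ → + (was ⊥); enqueue [1]
  #4 pop 1: in=+ → ⊤ (was +); enqueue [0,2]
  #5 pop 0: in=⊤ → + (no change)
  #6 pop 2: in=⊤ → ⊤ (was +); enqueue [1]
  #7 pop 1: in=⊤ → ⊤ (no change)

Fixpoint:
  val[0] = +
  val[1] = ⊤
  val[2] = ⊤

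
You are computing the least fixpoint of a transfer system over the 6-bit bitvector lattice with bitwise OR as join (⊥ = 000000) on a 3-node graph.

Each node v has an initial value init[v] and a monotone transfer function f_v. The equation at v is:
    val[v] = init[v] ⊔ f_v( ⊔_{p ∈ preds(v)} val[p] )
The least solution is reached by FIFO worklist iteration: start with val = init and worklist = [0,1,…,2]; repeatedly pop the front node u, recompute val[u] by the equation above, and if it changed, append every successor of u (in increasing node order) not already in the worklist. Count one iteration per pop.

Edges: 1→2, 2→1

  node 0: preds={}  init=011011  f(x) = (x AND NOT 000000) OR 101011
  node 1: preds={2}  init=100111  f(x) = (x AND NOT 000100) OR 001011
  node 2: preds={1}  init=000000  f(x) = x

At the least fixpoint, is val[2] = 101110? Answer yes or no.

no

Trace (4 dequeues):
  [1] u=0 | in 000000 | out 111011 | prev 011011 | push {}
  [2] u=1 | in 000000 | out 101111 | prev 100111 | push {}
  [3] u=2 | in 101111 | out 101111 | prev 000000 | push {1}
  [4] u=1 | in 101111 | out 101111 | ==

Converged values:
  [0] 111011
  [1] 101111
  [2] 101111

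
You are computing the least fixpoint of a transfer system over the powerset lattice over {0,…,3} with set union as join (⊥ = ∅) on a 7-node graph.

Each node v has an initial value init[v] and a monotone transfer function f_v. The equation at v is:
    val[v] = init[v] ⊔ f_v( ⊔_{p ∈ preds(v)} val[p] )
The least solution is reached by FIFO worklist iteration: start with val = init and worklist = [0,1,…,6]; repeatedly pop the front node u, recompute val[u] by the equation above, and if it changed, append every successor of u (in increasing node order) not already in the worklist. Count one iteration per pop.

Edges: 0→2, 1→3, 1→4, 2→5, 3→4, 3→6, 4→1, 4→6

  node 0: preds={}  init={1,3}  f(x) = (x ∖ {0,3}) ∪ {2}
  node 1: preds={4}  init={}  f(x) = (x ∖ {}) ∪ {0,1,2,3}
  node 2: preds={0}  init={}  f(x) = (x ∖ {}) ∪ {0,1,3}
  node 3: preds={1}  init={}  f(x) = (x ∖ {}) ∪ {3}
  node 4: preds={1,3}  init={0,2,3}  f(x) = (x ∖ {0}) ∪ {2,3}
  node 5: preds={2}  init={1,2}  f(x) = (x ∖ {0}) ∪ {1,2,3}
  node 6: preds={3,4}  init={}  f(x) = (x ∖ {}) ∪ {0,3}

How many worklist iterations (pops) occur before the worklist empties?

8

Worklist (8 pops):
  #1 pop 0: in={} → {1,2,3} (was {1,3}); enqueue []
  #2 pop 1: in={0,2,3} → {0,1,2,3} (was {}); enqueue []
  #3 pop 2: in={1,2,3} → {0,1,2,3} (was {}); enqueue []
  #4 pop 3: in={0,1,2,3} → {0,1,2,3} (was {}); enqueue []
  #5 pop 4: in={0,1,2,3} → {0,1,2,3} (was {0,2,3}); enqueue [1]
  #6 pop 5: in={0,1,2,3} → {1,2,3} (was {1,2}); enqueue []
  #7 pop 6: in={0,1,2,3} → {0,1,2,3} (was {}); enqueue []
  #8 pop 1: in={0,1,2,3} → {0,1,2,3} (no change)

Fixpoint:
  val[0] = {1,2,3}
  val[1] = {0,1,2,3}
  val[2] = {0,1,2,3}
  val[3] = {0,1,2,3}
  val[4] = {0,1,2,3}
  val[5] = {1,2,3}
  val[6] = {0,1,2,3}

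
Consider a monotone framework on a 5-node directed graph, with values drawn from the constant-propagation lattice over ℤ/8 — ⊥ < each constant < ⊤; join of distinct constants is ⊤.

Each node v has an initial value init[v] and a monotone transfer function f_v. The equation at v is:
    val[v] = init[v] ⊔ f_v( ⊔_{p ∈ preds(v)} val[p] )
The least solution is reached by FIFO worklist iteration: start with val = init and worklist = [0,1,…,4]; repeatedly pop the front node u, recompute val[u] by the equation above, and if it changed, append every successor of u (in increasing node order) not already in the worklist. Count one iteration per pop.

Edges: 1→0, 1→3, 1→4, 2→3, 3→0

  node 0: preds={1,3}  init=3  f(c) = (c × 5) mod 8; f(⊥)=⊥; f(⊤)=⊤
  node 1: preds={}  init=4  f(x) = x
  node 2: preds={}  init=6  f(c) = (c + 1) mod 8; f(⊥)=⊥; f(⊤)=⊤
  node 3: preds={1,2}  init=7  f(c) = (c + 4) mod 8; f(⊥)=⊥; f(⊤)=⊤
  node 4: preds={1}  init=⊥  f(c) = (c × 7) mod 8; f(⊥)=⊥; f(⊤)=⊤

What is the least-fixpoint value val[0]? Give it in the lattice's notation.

⊤

Worklist (6 pops):
  #1 pop 0: in=⊤ → ⊤ (was 3); enqueue []
  #2 pop 1: in=⊥ → 4 (no change)
  #3 pop 2: in=⊥ → 6 (no change)
  #4 pop 3: in=⊤ → ⊤ (was 7); enqueue [0]
  #5 pop 4: in=4 → 4 (was ⊥); enqueue []
  #6 pop 0: in=⊤ → ⊤ (no change)

Fixpoint:
  val[0] = ⊤
  val[1] = 4
  val[2] = 6
  val[3] = ⊤
  val[4] = 4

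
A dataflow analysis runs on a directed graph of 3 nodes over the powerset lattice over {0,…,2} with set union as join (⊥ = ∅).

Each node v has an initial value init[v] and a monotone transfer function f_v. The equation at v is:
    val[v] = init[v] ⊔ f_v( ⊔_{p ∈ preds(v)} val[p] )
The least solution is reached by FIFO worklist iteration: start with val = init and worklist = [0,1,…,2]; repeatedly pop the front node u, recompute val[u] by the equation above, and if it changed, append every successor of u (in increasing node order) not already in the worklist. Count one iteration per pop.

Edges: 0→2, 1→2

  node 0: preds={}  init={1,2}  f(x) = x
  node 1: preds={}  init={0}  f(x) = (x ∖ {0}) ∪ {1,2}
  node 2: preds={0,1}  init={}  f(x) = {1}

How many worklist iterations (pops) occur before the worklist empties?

Worklist (3 pops):
  #1 pop 0: in={} → {1,2} (no change)
  #2 pop 1: in={} → {0,1,2} (was {0}); enqueue []
  #3 pop 2: in={0,1,2} → {1} (was {}); enqueue []

Fixpoint:
  val[0] = {1,2}
  val[1] = {0,1,2}
  val[2] = {1}

3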